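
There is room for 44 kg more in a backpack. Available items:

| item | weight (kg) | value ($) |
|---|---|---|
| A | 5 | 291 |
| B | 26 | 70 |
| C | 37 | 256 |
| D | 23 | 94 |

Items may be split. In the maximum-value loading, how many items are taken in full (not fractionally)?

Ratios (sorted): A 58.20, C 6.92, D 4.09, B 2.69
take A (5 @ 291); take C (37 @ 256); take 2/23 of D → 8.17. Capacity used 44/44.
2 item(s) taken whole; one partial (take 2/23 of D).

2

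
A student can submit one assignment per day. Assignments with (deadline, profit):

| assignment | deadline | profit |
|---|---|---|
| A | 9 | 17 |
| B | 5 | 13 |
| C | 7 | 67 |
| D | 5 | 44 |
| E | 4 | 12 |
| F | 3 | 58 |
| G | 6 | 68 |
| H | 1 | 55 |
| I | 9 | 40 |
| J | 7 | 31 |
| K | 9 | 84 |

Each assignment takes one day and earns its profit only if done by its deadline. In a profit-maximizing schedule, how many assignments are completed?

9

Sort by profit descending; place each in the latest free slot ≤ its deadline.
By profit: K(d9,84), G(d6,68), C(d7,67), F(d3,58), H(d1,55), D(d5,44), I(d9,40), J(d7,31), A(d9,17), B(d5,13), E(d4,12)
K→slot 9; G→slot 6; C→slot 7; F→slot 3; H→slot 1; D→slot 5; I→slot 8; J→slot 4; A→slot 2; B skipped; E skipped.
9 of 11 scheduled.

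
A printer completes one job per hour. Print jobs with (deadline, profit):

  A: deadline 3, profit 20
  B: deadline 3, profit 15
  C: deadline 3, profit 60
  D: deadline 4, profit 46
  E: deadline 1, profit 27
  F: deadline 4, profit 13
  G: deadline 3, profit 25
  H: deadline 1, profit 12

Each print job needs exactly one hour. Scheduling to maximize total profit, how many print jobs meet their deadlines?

4

Take jobs in profit order; each goes to the latest open slot no later than its deadline.
Profit order: C=60 D=46 E=27 G=25 A=20 B=15 F=13 H=12
Assign: C→slot 3, D→slot 4, E→slot 1, G→slot 2, A skipped, B skipped, F skipped, H skipped.
Slots: [1:E] [2:G] [3:C] [4:D]
4 of 8 scheduled.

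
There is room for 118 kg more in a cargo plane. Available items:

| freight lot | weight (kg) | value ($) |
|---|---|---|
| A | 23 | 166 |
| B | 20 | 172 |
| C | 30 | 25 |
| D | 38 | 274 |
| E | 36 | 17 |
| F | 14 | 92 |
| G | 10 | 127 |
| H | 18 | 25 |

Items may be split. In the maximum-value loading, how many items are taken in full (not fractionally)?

Order: G (127/10=12.70) > B (172/20=8.60) > A (166/23=7.22) > D (274/38=7.21) > F (92/14=6.57) > H (25/18=1.39) > C (25/30=0.83) > E (17/36=0.47)
Fill: take G (10 @ 127) → take B (20 @ 172) → take A (23 @ 166) → take D (38 @ 274) → take F (14 @ 92) → take 13/18 of H → 18.06; 118/118 used.
5 item(s) taken whole; one partial (take 13/18 of H).

5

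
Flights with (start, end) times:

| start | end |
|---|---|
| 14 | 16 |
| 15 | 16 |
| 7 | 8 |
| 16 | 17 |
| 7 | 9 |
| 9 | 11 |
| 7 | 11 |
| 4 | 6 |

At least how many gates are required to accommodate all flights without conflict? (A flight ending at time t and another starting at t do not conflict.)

3

Count concurrent intervals with a sweep; the peak is the room count.
starts: [4, 7, 7, 7, 9, 14, 15, 16]
ends:   [6, 8, 9, 11, 11, 16, 16, 17]
s4→1 e6→0 s7→1 s7→2 s7→3  — peak 3.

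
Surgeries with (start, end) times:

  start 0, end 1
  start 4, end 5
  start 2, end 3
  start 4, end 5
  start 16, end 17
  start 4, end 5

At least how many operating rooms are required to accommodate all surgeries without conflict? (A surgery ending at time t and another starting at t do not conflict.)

3

The answer is the maximum number of intervals overlapping at any instant.
starts: [0, 2, 4, 4, 4, 16]
ends:   [1, 3, 5, 5, 5, 17]
s0→1 e1→0 s2→1 e3→0 s4→1 s4→2 s4→3  — peak 3.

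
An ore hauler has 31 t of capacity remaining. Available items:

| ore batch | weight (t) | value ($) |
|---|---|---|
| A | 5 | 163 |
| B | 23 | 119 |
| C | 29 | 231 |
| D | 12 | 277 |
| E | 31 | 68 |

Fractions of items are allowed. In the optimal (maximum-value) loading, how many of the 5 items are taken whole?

Greedy by value/weight ratio, highest first.
Ratios (sorted): A 32.60, D 23.08, C 7.97, B 5.17, E 2.19
take A (5 @ 163); take D (12 @ 277); take 14/29 of C → 111.52. Capacity used 31/31.
2 item(s) taken whole; one partial (take 14/29 of C).

2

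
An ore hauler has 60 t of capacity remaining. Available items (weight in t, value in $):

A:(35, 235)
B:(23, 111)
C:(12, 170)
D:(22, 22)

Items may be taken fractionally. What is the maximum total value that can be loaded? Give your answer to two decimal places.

Sort by value per unit weight and fill in that order.
Ratios (sorted): C 14.17, A 6.71, B 4.83, D 1.00
take C (12 @ 170); take A (35 @ 235); take 13/23 of B → 62.74. Capacity used 60/60.
Total value = 467.74

467.74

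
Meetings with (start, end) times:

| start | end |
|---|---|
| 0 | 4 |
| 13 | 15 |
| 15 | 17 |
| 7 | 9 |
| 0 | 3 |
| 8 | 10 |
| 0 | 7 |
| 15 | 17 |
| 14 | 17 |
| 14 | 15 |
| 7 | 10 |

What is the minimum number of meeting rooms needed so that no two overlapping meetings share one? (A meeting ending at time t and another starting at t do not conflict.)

3

Events (time:±→running): 0:+→1 0:+→2 0:+→3 … peak 3.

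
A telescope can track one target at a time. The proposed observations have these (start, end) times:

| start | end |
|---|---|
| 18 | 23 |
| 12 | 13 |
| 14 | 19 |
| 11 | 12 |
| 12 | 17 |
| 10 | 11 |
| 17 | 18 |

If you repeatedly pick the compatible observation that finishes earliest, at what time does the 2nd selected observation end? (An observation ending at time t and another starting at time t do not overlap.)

12

Order by finish time; keep every interval that doesn't clash with the previous kept one.
By end time: (10,11), (11,12), (12,13), (12,17), (17,18), (14,19), (18,23).
Pick (10,11); next start ≥ 11 → (11,12); next start ≥ 12 → (12,13); next start ≥ 13 → (17,18); next start ≥ 18 → (18,23).
Selected: (10,11) (11,12) (12,13) (17,18) (18,23)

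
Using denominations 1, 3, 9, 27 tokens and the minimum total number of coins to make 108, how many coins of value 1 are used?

Greedy: take as many of the largest coin as possible, then repeat with the remainder.
108 = 4×27
Count of 1: 0

0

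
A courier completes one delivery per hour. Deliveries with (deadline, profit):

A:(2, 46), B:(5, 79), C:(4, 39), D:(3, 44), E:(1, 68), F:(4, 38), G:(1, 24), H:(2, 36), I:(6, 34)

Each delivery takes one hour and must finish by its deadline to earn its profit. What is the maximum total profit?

Take jobs in profit order; each goes to the latest open slot no later than its deadline.
Profit order: B=79 E=68 A=46 D=44 C=39 F=38 H=36 I=34 G=24
Assign: B→slot 5, E→slot 1, A→slot 2, D→slot 3, C→slot 4, F skipped, H skipped, I→slot 6, G skipped.
Slots: [1:E] [2:A] [3:D] [4:C] [5:B] [6:I]
Profit = 68 + 46 + 44 + 39 + 79 + 34 = 310

310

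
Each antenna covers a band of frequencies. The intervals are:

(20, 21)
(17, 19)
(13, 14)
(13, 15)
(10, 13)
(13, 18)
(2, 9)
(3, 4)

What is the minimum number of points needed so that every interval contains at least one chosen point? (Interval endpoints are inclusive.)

4

Sorted: [3,4] [2,9] [10,13] [13,14] [13,15] [13,18] [17,19] [20,21]
{[3,4],[2,9]} hit by 4; {[10,13],[13,14],[13,15],[13,18]} hit by 13; {[17,19]} hit by 19; {[20,21]} hit by 21.
Points: 4, 13, 19, 21 (4 total).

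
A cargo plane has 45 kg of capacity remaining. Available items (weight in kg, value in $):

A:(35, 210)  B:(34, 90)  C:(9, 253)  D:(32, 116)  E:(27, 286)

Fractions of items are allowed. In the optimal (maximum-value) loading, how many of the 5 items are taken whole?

Sort by value per unit weight and fill in that order.
Ratios (sorted): C 28.11, E 10.59, A 6.00, D 3.62, B 2.65
take C (9 @ 253); take E (27 @ 286); take 9/35 of A → 54.00. Capacity used 45/45.
2 item(s) taken whole; one partial (take 9/35 of A).

2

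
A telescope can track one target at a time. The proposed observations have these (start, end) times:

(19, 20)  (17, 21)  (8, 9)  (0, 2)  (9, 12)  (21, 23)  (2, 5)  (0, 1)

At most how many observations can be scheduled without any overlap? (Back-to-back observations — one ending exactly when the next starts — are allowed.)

6

Order by finish time; keep every interval that doesn't clash with the previous kept one.
By end time: (0,1), (0,2), (2,5), (8,9), (9,12), (19,20), (17,21), (21,23).
Pick (0,1); next start ≥ 1 → (2,5); next start ≥ 5 → (8,9); next start ≥ 9 → (9,12); next start ≥ 12 → (19,20); next start ≥ 20 → (21,23).
Selected 6 observations.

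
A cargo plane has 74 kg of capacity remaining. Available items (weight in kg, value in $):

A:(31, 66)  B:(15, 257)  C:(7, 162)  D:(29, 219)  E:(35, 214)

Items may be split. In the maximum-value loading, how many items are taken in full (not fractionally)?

Greedy by value/weight ratio, highest first.
Ratios (sorted): C 23.14, B 17.13, D 7.55, E 6.11, A 2.13
take C (7 @ 162); take B (15 @ 257); take D (29 @ 219); take 23/35 of E → 140.63. Capacity used 74/74.
3 item(s) taken whole; one partial (take 23/35 of E).

3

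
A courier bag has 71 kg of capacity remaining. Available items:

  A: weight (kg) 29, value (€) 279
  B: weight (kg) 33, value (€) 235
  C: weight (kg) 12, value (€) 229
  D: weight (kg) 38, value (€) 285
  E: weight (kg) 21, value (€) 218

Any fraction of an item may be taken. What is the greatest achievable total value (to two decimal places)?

793.50

Greedy by value/weight ratio, highest first.
Ratios (sorted): C 19.08, E 10.38, A 9.62, D 7.50, B 7.12
take C (12 @ 229); take E (21 @ 218); take A (29 @ 279); take 9/38 of D → 67.50. Capacity used 71/71.
Total value = 793.50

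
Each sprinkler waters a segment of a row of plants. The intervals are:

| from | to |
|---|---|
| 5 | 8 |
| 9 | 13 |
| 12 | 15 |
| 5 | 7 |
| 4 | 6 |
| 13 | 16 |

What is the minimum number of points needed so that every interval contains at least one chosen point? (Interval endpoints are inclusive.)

2

Sorted: [4,6] [5,7] [5,8] [9,13] [12,15] [13,16]
{[4,6],[5,7],[5,8]} hit by 6; {[9,13],[12,15],[13,16]} hit by 13.
Points: 6, 13 (2 total).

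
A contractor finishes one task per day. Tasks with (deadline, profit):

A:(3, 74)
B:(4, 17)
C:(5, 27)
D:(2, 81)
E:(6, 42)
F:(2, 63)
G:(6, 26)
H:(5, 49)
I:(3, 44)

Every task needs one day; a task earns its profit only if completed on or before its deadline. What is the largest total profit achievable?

336

By profit: D(d2,81), A(d3,74), F(d2,63), H(d5,49), I(d3,44), E(d6,42), C(d5,27), G(d6,26), B(d4,17)
D→slot 2; A→slot 3; F→slot 1; H→slot 5; I skipped; E→slot 6; C→slot 4; G skipped; B skipped.
Profit = 63 + 81 + 74 + 27 + 49 + 42 = 336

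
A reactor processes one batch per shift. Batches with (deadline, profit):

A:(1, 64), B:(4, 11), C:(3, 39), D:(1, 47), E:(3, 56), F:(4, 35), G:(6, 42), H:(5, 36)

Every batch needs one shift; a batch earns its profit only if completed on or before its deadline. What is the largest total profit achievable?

Sort by profit descending; place each in the latest free slot ≤ its deadline.
By profit: A(d1,64), E(d3,56), D(d1,47), G(d6,42), C(d3,39), H(d5,36), F(d4,35), B(d4,11)
A→slot 1; E→slot 3; D skipped; G→slot 6; C→slot 2; H→slot 5; F→slot 4; B skipped.
Profit = 64 + 39 + 56 + 35 + 36 + 42 = 272

272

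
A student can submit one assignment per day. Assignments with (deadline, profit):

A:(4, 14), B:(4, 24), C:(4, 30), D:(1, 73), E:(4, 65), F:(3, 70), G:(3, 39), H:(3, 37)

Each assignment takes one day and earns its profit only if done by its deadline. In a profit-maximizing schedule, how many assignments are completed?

By profit: D(d1,73), F(d3,70), E(d4,65), G(d3,39), H(d3,37), C(d4,30), B(d4,24), A(d4,14)
D→slot 1; F→slot 3; E→slot 4; G→slot 2; H skipped; C skipped; B skipped; A skipped.
4 of 8 scheduled.

4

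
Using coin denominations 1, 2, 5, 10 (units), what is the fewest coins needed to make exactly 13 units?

3

13 = 1×10 + 1×2 + 1×1
Total coins = 1 + 1 + 1 = 3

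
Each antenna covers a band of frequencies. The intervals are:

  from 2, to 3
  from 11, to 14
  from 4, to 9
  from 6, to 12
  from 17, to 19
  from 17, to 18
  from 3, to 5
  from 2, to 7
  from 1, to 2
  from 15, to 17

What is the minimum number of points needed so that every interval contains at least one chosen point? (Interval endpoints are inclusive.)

4

Sort by right endpoint; whenever an interval is uncovered, place a point at its right end.
Sorted: [1,2] [2,3] [3,5] [2,7] [4,9] [6,12] [11,14] [15,17] [17,18] [17,19]
{[1,2],[2,3]} hit by 2; {[3,5],[2,7],[4,9]} hit by 5; {[6,12],[11,14]} hit by 12; {[15,17],[17,18],[17,19]} hit by 17.
Points: 2, 5, 12, 17 (4 total).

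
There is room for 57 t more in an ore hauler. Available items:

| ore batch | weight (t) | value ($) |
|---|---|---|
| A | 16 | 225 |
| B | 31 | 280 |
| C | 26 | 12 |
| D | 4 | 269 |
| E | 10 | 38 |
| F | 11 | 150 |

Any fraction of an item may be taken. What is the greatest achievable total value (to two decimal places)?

Sort by value per unit weight and fill in that order.
Ratios (sorted): D 67.25, A 14.06, F 13.64, B 9.03, E 3.80, C 0.46
take D (4 @ 269); take A (16 @ 225); take F (11 @ 150); take 26/31 of B → 234.84. Capacity used 57/57.
Total value = 878.84

878.84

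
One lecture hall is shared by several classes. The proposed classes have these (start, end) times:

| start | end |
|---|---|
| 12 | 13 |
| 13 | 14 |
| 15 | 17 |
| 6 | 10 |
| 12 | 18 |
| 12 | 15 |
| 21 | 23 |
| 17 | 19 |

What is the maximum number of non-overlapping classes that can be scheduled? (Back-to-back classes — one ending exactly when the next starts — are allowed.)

Sort by end time and greedily take each interval whose start is ≥ the last chosen end.
By end time: (6,10), (12,13), (13,14), (12,15), (15,17), (12,18), (17,19), (21,23).
Pick (6,10); next start ≥ 10 → (12,13); next start ≥ 13 → (13,14); next start ≥ 14 → (15,17); next start ≥ 17 → (17,19); next start ≥ 19 → (21,23).
Selected 6 classes.

6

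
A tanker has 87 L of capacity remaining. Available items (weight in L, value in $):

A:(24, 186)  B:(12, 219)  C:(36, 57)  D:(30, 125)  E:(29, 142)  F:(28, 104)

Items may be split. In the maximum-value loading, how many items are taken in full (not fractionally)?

Ratios (sorted): B 18.25, A 7.75, E 4.90, D 4.17, F 3.71, C 1.58
take B (12 @ 219); take A (24 @ 186); take E (29 @ 142); take 22/30 of D → 91.67. Capacity used 87/87.
3 item(s) taken whole; one partial (take 22/30 of D).

3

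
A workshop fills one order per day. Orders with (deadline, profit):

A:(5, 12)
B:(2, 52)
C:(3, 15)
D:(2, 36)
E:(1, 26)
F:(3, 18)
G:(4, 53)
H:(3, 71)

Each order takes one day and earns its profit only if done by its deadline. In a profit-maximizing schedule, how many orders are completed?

Profit order: H=71 G=53 B=52 D=36 E=26 F=18 C=15 A=12
Assign: H→slot 3, G→slot 4, B→slot 2, D→slot 1, E skipped, F skipped, C skipped, A→slot 5.
Slots: [1:D] [2:B] [3:H] [4:G] [5:A]
5 of 8 scheduled.

5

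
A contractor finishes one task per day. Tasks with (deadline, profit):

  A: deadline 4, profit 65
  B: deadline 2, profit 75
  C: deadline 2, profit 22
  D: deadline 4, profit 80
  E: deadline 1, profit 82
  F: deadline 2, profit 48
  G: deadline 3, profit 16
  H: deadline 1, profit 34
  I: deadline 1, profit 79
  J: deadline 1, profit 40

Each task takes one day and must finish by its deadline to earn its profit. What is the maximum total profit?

Take jobs in profit order; each goes to the latest open slot no later than its deadline.
By profit: E(d1,82), D(d4,80), I(d1,79), B(d2,75), A(d4,65), F(d2,48), J(d1,40), H(d1,34), C(d2,22), G(d3,16)
E→slot 1; D→slot 4; I skipped; B→slot 2; A→slot 3; F skipped; J skipped; H skipped; C skipped; G skipped.
Profit = 82 + 75 + 65 + 80 = 302

302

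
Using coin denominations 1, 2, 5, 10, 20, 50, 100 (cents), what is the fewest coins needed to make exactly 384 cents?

Greedy: take as many of the largest coin as possible, then repeat with the remainder.
384 − 3×100→84 − 1×50→34 − 1×20→14 − 1×10→4 − 2×2→0
Total coins = 3 + 1 + 1 + 1 + 2 = 8

8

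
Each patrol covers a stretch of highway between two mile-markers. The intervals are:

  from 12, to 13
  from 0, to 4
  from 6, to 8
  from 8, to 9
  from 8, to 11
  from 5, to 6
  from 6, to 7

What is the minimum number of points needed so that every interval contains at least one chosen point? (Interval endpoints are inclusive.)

4

By right end: [0,4]  [5,6]  [6,7]  [6,8]  [8,9]  [8,11]  [12,13]
[0,4] uncovered → point at 4; [5,6] uncovered → point at 6; [8,9] uncovered → point at 9; [12,13] uncovered → point at 13.
Points: 4, 6, 9, 13 (4 total).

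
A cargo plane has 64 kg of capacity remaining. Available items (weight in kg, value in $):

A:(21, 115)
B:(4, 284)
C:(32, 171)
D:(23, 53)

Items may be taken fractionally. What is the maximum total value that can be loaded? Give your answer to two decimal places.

Ratios (sorted): B 71.00, A 5.48, C 5.34, D 2.30
take B (4 @ 284); take A (21 @ 115); take C (32 @ 171); take 7/23 of D → 16.13. Capacity used 64/64.
Total value = 586.13

586.13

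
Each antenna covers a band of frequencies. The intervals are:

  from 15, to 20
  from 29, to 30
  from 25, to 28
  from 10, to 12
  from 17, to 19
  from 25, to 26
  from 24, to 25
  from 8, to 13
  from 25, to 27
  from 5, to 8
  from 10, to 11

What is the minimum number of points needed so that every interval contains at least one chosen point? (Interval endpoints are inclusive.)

Process intervals by earliest right end; each time one isn't hit yet, stab at its right endpoint.
By right end: [5,8]  [10,11]  [10,12]  [8,13]  [17,19]  [15,20]  [24,25]  [25,26]  [25,27]  [25,28]  [29,30]
[5,8] uncovered → point at 8; [10,11] uncovered → point at 11; [17,19] uncovered → point at 19; [24,25] uncovered → point at 25; [29,30] uncovered → point at 30.
Points: 8, 11, 19, 25, 30 (5 total).

5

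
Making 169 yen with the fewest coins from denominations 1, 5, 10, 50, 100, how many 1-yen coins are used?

Use the largest denomination that fits, subtract, and repeat.
169 = 1×100 + 1×50 + 1×10 + 1×5 + 4×1
Count of 1: 4

4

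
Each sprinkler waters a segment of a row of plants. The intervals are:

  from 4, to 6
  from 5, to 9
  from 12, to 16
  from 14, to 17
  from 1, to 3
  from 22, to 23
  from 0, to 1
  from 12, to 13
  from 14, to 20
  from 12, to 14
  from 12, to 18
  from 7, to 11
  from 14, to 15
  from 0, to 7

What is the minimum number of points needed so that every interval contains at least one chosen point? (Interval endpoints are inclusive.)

6

Process intervals by earliest right end; each time one isn't hit yet, stab at its right endpoint.
Sorted: [0,1] [1,3] [4,6] [0,7] [5,9] [7,11] [12,13] [12,14] [14,15] [12,16] [14,17] [12,18] [14,20] [22,23]
{[0,1],[1,3]} hit by 1; {[4,6],[0,7],[5,9]} hit by 6; {[7,11]} hit by 11; {[12,13],[12,14]} hit by 13; {[14,15],[12,16],[14,17],[12,18],[14,20]} hit by 15; {[22,23]} hit by 23.
Points: 1, 6, 11, 13, 15, 23 (6 total).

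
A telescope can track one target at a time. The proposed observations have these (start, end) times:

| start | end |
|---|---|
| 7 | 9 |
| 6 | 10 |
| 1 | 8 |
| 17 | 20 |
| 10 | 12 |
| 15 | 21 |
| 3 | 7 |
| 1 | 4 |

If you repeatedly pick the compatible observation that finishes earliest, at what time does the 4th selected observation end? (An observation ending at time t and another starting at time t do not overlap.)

Sorted by end: (1,4)  (3,7)  (1,8)  (7,9)  (6,10)  (10,12)  (17,20)  (15,21)
take (1,4); skip (3,7); skip (1,8); take (7,9); skip (6,10); take (10,12); take (17,20); skip (15,21).
Selected: (1,4) (7,9) (10,12) (17,20)

20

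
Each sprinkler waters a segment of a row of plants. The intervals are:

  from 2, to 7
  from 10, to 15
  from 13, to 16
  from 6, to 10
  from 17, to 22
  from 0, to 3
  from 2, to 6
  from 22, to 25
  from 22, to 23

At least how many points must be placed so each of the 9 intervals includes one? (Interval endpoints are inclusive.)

Process intervals by earliest right end; each time one isn't hit yet, stab at its right endpoint.
Sorted: [0,3] [2,6] [2,7] [6,10] [10,15] [13,16] [17,22] [22,23] [22,25]
{[0,3],[2,6],[2,7]} hit by 3; {[6,10],[10,15]} hit by 10; {[13,16]} hit by 16; {[17,22],[22,23],[22,25]} hit by 22.
Points: 3, 10, 16, 22 (4 total).

4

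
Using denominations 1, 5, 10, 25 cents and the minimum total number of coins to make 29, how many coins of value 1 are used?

Use the largest denomination that fits, subtract, and repeat.
29 = 1×25 + 4×1
Count of 1: 4

4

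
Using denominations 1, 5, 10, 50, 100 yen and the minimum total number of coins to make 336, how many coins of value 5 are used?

1

336 = 3×100 + 3×10 + 1×5 + 1×1
Count of 5: 1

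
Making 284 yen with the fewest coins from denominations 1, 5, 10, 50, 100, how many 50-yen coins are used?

Use the largest denomination that fits, subtract, and repeat.
284 = 2×100 + 1×50 + 3×10 + 4×1
Count of 50: 1

1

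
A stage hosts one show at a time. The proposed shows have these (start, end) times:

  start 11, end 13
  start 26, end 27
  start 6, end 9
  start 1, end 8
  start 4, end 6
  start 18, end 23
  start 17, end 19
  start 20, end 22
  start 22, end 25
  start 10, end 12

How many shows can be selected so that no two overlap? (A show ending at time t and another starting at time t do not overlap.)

7

Order by finish time; keep every interval that doesn't clash with the previous kept one.
Sorted by end: (4,6)  (1,8)  (6,9)  (10,12)  (11,13)  (17,19)  (20,22)  (18,23)  (22,25)  (26,27)
take (4,6); skip (1,8); take (6,9); take (10,12); take (17,19); take (20,22); skip (18,23); take (22,25); take (26,27).
Selected 7 shows.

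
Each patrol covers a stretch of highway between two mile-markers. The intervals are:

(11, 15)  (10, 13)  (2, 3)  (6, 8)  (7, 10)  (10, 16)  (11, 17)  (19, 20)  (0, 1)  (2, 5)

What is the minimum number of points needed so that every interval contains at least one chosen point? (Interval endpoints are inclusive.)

Sorted: [0,1] [2,3] [2,5] [6,8] [7,10] [10,13] [11,15] [10,16] [11,17] [19,20]
{[0,1]} hit by 1; {[2,3],[2,5]} hit by 3; {[6,8],[7,10]} hit by 8; {[10,13],[11,15],[10,16],[11,17]} hit by 13; {[19,20]} hit by 20.
Points: 1, 3, 8, 13, 20 (5 total).

5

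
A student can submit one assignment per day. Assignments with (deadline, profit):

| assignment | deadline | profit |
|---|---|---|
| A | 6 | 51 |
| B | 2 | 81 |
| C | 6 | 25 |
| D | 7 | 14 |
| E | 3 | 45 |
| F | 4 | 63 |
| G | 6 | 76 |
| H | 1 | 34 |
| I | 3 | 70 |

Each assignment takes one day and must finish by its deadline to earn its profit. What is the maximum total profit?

400

Profit order: B=81 G=76 I=70 F=63 A=51 E=45 H=34 C=25 D=14
Assign: B→slot 2, G→slot 6, I→slot 3, F→slot 4, A→slot 5, E→slot 1, H skipped, C skipped, D→slot 7.
Slots: [1:E] [2:B] [3:I] [4:F] [5:A] [6:G] [7:D]
Profit = 45 + 81 + 70 + 63 + 51 + 76 + 14 = 400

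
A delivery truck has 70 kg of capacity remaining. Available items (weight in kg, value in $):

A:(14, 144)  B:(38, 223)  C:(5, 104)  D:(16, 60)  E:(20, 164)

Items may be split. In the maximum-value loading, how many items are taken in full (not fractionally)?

Sort by value per unit weight and fill in that order.
Ratios (sorted): C 20.80, A 10.29, E 8.20, B 5.87, D 3.75
take C (5 @ 104); take A (14 @ 144); take E (20 @ 164); take 31/38 of B → 181.92. Capacity used 70/70.
3 item(s) taken whole; one partial (take 31/38 of B).

3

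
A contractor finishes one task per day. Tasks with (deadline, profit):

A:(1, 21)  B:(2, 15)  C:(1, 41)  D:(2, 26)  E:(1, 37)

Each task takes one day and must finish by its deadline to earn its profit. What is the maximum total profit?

67

Profit order: C=41 E=37 D=26 A=21 B=15
Assign: C→slot 1, E skipped, D→slot 2, A skipped, B skipped.
Slots: [1:C] [2:D]
Profit = 41 + 26 = 67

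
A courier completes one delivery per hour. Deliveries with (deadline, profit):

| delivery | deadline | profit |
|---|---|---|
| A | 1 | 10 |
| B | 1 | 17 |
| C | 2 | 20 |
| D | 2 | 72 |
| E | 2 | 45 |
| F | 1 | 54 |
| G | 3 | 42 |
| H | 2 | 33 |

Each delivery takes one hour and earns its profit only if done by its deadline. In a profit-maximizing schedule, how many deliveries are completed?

Sort by profit descending; place each in the latest free slot ≤ its deadline.
By profit: D(d2,72), F(d1,54), E(d2,45), G(d3,42), H(d2,33), C(d2,20), B(d1,17), A(d1,10)
D→slot 2; F→slot 1; E skipped; G→slot 3; H skipped; C skipped; B skipped; A skipped.
3 of 8 scheduled.

3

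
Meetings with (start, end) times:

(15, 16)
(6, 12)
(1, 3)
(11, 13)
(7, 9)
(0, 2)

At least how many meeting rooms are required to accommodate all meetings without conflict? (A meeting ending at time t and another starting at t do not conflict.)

Events (time:±→running): 0:+→1 1:+→2 … peak 2.

2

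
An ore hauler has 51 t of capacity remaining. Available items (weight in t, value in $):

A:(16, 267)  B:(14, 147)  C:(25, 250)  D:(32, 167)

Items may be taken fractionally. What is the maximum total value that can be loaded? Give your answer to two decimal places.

624.00

Greedy by value/weight ratio, highest first.
Order: A (267/16=16.69) > B (147/14=10.50) > C (250/25=10.00) > D (167/32=5.22)
Fill: take A (16 @ 267) → take B (14 @ 147) → take 21/25 of C → 210.00; 51/51 used.
Total value = 624.00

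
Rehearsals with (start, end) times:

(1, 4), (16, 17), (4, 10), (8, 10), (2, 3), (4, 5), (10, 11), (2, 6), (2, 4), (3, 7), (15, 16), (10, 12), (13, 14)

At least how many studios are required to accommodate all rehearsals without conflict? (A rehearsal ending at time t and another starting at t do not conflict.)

4

The answer is the maximum number of intervals overlapping at any instant.
starts: [1, 2, 2, 2, 3, 4, 4, 8, 10, 10, 13, 15, 16]
ends:   [3, 4, 4, 5, 6, 7, 10, 10, 11, 12, 14, 16, 17]
s1→1 s2→2 s2→3 s2→4  — peak 4.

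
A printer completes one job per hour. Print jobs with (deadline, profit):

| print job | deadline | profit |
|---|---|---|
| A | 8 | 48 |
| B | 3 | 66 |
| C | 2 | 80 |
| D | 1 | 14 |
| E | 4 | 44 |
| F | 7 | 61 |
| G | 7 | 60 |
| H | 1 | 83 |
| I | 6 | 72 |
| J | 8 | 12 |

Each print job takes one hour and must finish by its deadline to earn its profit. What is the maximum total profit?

By profit: H(d1,83), C(d2,80), I(d6,72), B(d3,66), F(d7,61), G(d7,60), A(d8,48), E(d4,44), D(d1,14), J(d8,12)
H→slot 1; C→slot 2; I→slot 6; B→slot 3; F→slot 7; G→slot 5; A→slot 8; E→slot 4; D skipped; J skipped.
Profit = 83 + 80 + 66 + 44 + 60 + 72 + 61 + 48 = 514

514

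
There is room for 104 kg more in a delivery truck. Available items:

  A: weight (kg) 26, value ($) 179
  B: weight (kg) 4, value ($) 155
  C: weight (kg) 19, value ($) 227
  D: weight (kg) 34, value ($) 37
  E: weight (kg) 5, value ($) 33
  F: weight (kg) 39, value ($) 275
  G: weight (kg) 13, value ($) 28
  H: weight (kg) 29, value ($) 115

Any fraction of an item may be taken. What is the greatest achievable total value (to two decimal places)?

912.62

Order: B (155/4=38.75) > C (227/19=11.95) > F (275/39=7.05) > A (179/26=6.88) > E (33/5=6.60) > H (115/29=3.97) > G (28/13=2.15) > D (37/34=1.09)
Fill: take B (4 @ 155) → take C (19 @ 227) → take F (39 @ 275) → take A (26 @ 179) → take E (5 @ 33) → take 11/29 of H → 43.62; 104/104 used.
Total value = 912.62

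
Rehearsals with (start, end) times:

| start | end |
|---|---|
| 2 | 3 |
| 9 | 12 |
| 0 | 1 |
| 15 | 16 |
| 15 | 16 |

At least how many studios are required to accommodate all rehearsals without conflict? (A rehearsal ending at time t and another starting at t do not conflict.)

Count concurrent intervals with a sweep; the peak is the room count.
starts: [0, 2, 9, 15, 15]
ends:   [1, 3, 12, 16, 16]
s0→1 e1→0 s2→1 e3→0 s9→1 e12→0 s15→1 s15→2  — peak 2.

2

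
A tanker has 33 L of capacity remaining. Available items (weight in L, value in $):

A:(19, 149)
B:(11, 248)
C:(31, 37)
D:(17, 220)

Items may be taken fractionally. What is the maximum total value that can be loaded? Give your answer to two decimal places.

Ratios (sorted): B 22.55, D 12.94, A 7.84, C 1.19
take B (11 @ 248); take D (17 @ 220); take 5/19 of A → 39.21. Capacity used 33/33.
Total value = 507.21

507.21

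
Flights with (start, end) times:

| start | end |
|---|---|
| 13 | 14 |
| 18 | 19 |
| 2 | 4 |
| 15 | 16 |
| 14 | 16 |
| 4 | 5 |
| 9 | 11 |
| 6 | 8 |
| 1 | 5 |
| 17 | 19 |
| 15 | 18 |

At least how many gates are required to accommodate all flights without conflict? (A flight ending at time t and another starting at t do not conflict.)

3

starts: [1, 2, 4, 6, 9, 13, 14, 15, 15, 17, 18]
ends:   [4, 5, 5, 8, 11, 14, 16, 16, 18, 19, 19]
s1→1 s2→2 e4→1 s4→2 e5→1 e5→0 s6→1 e8→0 s9→1 e11→0 s13→1 e14→0 s14→1 s15→2 s15→3  — peak 3.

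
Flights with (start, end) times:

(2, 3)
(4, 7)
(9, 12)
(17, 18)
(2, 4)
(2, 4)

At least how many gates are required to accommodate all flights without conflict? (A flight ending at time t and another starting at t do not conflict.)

The answer is the maximum number of intervals overlapping at any instant.
Events (time:±→running): 2:+→1 2:+→2 2:+→3 … peak 3.

3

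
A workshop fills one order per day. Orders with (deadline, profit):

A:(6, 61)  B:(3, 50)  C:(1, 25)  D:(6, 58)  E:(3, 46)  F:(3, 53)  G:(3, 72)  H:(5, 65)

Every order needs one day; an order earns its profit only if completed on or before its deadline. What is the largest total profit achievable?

359

Sort by profit descending; place each in the latest free slot ≤ its deadline.
By profit: G(d3,72), H(d5,65), A(d6,61), D(d6,58), F(d3,53), B(d3,50), E(d3,46), C(d1,25)
G→slot 3; H→slot 5; A→slot 6; D→slot 4; F→slot 2; B→slot 1; E skipped; C skipped.
Profit = 50 + 53 + 72 + 58 + 65 + 61 = 359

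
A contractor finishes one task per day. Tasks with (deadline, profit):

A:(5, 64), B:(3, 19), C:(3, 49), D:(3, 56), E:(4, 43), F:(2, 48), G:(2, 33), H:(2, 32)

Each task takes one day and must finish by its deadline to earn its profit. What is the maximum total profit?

260

By profit: A(d5,64), D(d3,56), C(d3,49), F(d2,48), E(d4,43), G(d2,33), H(d2,32), B(d3,19)
A→slot 5; D→slot 3; C→slot 2; F→slot 1; E→slot 4; G skipped; H skipped; B skipped.
Profit = 48 + 49 + 56 + 43 + 64 = 260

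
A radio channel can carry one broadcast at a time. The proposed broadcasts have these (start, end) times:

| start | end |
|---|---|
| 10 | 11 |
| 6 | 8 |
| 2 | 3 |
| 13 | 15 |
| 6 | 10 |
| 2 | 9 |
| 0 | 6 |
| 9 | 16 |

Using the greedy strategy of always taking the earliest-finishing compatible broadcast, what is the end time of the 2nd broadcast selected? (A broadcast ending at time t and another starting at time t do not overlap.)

8

Order by finish time; keep every interval that doesn't clash with the previous kept one.
By end time: (2,3), (0,6), (6,8), (2,9), (6,10), (10,11), (13,15), (9,16).
Pick (2,3); next start ≥ 3 → (6,8); next start ≥ 8 → (10,11); next start ≥ 11 → (13,15).
Selected: (2,3) (6,8) (10,11) (13,15)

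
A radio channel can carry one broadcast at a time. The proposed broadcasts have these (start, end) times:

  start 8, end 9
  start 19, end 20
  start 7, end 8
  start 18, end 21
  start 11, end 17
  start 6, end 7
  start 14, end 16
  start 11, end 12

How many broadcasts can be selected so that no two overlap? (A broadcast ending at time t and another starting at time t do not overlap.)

By end time: (6,7), (7,8), (8,9), (11,12), (14,16), (11,17), (19,20), (18,21).
Pick (6,7); next start ≥ 7 → (7,8); next start ≥ 8 → (8,9); next start ≥ 9 → (11,12); next start ≥ 12 → (14,16); next start ≥ 16 → (19,20).
Selected 6 broadcasts.

6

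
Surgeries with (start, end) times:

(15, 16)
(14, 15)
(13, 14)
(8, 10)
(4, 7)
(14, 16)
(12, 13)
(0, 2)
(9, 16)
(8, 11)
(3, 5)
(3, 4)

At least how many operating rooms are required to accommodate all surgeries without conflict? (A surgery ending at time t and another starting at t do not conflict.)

3

The answer is the maximum number of intervals overlapping at any instant.
starts: [0, 3, 3, 4, 8, 8, 9, 12, 13, 14, 14, 15]
ends:   [2, 4, 5, 7, 10, 11, 13, 14, 15, 16, 16, 16]
s0→1 e2→0 s3→1 s3→2 e4→1 s4→2 e5→1 e7→0 s8→1 s8→2 s9→3  — peak 3.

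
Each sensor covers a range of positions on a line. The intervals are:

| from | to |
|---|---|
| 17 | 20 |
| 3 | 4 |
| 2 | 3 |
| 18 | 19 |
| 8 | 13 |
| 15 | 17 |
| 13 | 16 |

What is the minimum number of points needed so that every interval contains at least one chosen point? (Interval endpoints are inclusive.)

4

By right end: [2,3]  [3,4]  [8,13]  [13,16]  [15,17]  [18,19]  [17,20]
[2,3] uncovered → point at 3; [8,13] uncovered → point at 13; [15,17] uncovered → point at 17; [18,19] uncovered → point at 19.
Points: 3, 13, 17, 19 (4 total).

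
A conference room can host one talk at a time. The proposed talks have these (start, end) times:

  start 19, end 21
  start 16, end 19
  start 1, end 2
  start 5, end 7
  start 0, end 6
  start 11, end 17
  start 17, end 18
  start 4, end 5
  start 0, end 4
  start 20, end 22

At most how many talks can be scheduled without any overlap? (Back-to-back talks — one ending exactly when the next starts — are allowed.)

6

Sort by end time and greedily take each interval whose start is ≥ the last chosen end.
By end time: (1,2), (0,4), (4,5), (0,6), (5,7), (11,17), (17,18), (16,19), (19,21), (20,22).
Pick (1,2); next start ≥ 2 → (4,5); next start ≥ 5 → (5,7); next start ≥ 7 → (11,17); next start ≥ 17 → (17,18); next start ≥ 18 → (19,21).
Selected 6 talks.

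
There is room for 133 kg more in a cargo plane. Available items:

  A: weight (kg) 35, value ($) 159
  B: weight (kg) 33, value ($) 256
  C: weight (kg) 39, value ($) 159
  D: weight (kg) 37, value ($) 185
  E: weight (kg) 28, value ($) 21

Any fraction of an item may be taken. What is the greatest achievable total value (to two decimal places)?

714.15

Sort by value per unit weight and fill in that order.
Order: B (256/33=7.76) > D (185/37=5.00) > A (159/35=4.54) > C (159/39=4.08) > E (21/28=0.75)
Fill: take B (33 @ 256) → take D (37 @ 185) → take A (35 @ 159) → take 28/39 of C → 114.15; 133/133 used.
Total value = 714.15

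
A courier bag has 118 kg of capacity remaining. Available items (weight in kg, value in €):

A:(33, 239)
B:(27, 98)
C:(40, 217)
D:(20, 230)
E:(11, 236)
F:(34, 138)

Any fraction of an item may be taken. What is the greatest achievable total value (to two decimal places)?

978.82

Sort by value per unit weight and fill in that order.
Order: E (236/11=21.45) > D (230/20=11.50) > A (239/33=7.24) > C (217/40=5.42) > F (138/34=4.06) > B (98/27=3.63)
Fill: take E (11 @ 236) → take D (20 @ 230) → take A (33 @ 239) → take C (40 @ 217) → take 14/34 of F → 56.82; 118/118 used.
Total value = 978.82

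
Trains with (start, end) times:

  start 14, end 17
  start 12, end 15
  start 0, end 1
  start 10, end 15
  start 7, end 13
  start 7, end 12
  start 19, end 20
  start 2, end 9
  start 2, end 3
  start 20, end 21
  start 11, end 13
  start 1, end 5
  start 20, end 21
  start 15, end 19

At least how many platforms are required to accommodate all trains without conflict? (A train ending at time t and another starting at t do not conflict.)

4

The answer is the maximum number of intervals overlapping at any instant.
starts: [0, 1, 2, 2, 7, 7, 10, 11, 12, 14, 15, 19, 20, 20]
ends:   [1, 3, 5, 9, 12, 13, 13, 15, 15, 17, 19, 20, 21, 21]
s0→1 e1→0 s1→1 s2→2 s2→3 e3→2 e5→1 s7→2 s7→3 e9→2 s10→3 s11→4  — peak 4.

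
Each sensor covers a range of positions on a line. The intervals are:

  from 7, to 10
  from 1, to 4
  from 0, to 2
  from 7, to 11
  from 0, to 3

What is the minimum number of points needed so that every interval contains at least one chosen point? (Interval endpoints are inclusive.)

2

Process intervals by earliest right end; each time one isn't hit yet, stab at its right endpoint.
By right end: [0,2]  [0,3]  [1,4]  [7,10]  [7,11]
[0,2] uncovered → point at 2; [7,10] uncovered → point at 10.
Points: 2, 10 (2 total).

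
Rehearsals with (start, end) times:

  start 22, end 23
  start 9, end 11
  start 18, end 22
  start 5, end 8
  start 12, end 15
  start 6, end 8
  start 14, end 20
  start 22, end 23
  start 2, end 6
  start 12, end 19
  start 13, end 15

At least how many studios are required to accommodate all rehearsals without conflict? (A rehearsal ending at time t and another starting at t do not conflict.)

4

Events (time:±→running): 2:+→1 5:+→2 6:-→1 6:+→2 8:-→1 8:-→0 9:+→1 11:-→0 12:+→1 12:+→2 13:+→3 14:+→4 … peak 4.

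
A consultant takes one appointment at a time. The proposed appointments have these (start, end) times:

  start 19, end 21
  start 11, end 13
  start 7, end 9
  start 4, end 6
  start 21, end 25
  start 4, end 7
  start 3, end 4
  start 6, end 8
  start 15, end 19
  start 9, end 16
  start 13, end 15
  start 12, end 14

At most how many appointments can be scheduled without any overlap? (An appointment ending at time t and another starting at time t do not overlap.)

Sorted by end: (3,4)  (4,6)  (4,7)  (6,8)  (7,9)  (11,13)  (12,14)  (13,15)  (9,16)  (15,19)  (19,21)  (21,25)
take (3,4); take (4,6); take (6,8); take (11,13); take (13,15); take (15,19); take (19,21); take (21,25).
Selected 8 appointments.

8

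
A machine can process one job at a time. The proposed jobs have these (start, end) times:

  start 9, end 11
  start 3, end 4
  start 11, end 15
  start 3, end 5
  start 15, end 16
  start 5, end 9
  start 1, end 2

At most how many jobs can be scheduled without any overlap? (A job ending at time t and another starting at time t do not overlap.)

6

Sort by end time and greedily take each interval whose start is ≥ the last chosen end.
By end time: (1,2), (3,4), (3,5), (5,9), (9,11), (11,15), (15,16).
Pick (1,2); next start ≥ 2 → (3,4); next start ≥ 4 → (5,9); next start ≥ 9 → (9,11); next start ≥ 11 → (11,15); next start ≥ 15 → (15,16).
Selected 6 jobs.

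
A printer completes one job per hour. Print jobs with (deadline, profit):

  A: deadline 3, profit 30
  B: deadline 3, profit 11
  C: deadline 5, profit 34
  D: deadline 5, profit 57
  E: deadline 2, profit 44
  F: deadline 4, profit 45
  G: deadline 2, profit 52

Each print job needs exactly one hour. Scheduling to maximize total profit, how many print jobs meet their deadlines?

5

Sort by profit descending; place each in the latest free slot ≤ its deadline.
By profit: D(d5,57), G(d2,52), F(d4,45), E(d2,44), C(d5,34), A(d3,30), B(d3,11)
D→slot 5; G→slot 2; F→slot 4; E→slot 1; C→slot 3; A skipped; B skipped.
5 of 7 scheduled.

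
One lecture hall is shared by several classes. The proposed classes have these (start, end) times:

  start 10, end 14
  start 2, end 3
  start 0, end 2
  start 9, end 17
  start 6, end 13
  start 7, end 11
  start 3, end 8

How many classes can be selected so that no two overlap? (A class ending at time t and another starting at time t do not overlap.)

Order by finish time; keep every interval that doesn't clash with the previous kept one.
By end time: (0,2), (2,3), (3,8), (7,11), (6,13), (10,14), (9,17).
Pick (0,2); next start ≥ 2 → (2,3); next start ≥ 3 → (3,8); next start ≥ 8 → (10,14).
Selected 4 classes.

4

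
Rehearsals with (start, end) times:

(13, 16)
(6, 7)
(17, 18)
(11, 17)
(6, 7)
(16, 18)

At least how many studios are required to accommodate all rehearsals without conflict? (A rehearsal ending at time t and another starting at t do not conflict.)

Count concurrent intervals with a sweep; the peak is the room count.
Events (time:±→running): 6:+→1 6:+→2 … peak 2.

2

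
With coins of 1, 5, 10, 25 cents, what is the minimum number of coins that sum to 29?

Use the largest denomination that fits, subtract, and repeat.
29 = 1×25 + 4×1
Total coins = 1 + 4 = 5

5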